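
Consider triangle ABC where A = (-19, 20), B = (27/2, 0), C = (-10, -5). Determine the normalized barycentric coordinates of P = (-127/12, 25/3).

Signed area of the reference triangle: [ABC] = ½·((-19)·(0−(-5)) + (27/2)·(-5−20) + (-10)·(20−0)) = ½·(-95 − 675/2 − 200) = -1265/4.
[PBC] = ½·((-127/12)·(0−(-5)) + (27/2)·(-5−(25/3)) + (-10)·(25/3−0)) = ½·(-635/12 − 180 − 250/3) = -1265/8, so the A-coordinate is (-1265/8)/(-1265/4) = 1/2.
[APC] = ½·((-19)·(25/3−(-5)) + (-127/12)·(-5−20) + (-10)·(20−(25/3))) = ½·(-760/3 + 3175/12 − 350/3) = -1265/24, so the B-coordinate is 1/6.
[ABP] = ½·((-19)·(0−(25/3)) + (27/2)·(25/3−20) + (-127/12)·(20−0)) = ½·(475/3 − 315/2 − 635/3) = -1265/12, so the C-coordinate is 1/3.

(1/2, 1/6, 1/3)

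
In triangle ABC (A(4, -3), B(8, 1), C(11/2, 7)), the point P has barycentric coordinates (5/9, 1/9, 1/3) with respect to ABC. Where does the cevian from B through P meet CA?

Line BP meets CA where the B-coordinate vanishes; zeroing P's B-weight and renormalizing leaves C, A-weights 1/3 : 5/9 → (3/8, 5/8).
So Q = (3/8)·C + (5/8)·A = (73/16, 3/4).

(73/16, 3/4)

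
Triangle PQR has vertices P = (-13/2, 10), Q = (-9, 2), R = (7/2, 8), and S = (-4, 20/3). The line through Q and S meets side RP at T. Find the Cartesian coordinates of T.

(-3/2, 9)

Barycentric coordinates of S with respect to PQR: (1/3, 1/3, 1/3).
On side RP the Q-coordinate is zero; dropping S's Q-weight 1/3 and renormalizing the remaining 1/3 : 1/3 gives weights 1/2, 1/2 on R, P.
T = (1/2)·(7/2, 8) + (1/2)·(-13/2, 10) = (-3/2, 9).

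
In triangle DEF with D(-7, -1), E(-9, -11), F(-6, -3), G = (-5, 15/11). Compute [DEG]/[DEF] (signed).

[DEF] = ½·((-7)·(-11−(-3)) + (-9)·(-3−(-1)) + (-6)·(-1−(-11))) = ½·(56 + 18 − 60) = 7.
[DEG] = ½·((-7)·(-11−(15/11)) + (-9)·(15/11−(-1)) + (-5)·(-1−(-11))) = ½·(952/11 − 234/11 − 50) = 84/11, so the ratio is (84/11)/7 = 12/11.

12/11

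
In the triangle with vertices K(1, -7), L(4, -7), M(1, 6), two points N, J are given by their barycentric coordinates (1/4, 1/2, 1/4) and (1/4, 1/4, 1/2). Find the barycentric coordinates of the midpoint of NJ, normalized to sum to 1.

Since both coordinate triples sum to 1, the midpoint's barycentrics are the componentwise average.
(1/4+1/4)/2 = 1/4; similarly 3/8 and 3/8.

(1/4, 3/8, 3/8)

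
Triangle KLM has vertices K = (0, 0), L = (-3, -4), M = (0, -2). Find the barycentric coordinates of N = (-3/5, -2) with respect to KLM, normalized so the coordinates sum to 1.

(1/5, 1/5, 3/5)

Signed area of the reference triangle: [KLM] = ½·(0·(-4−(-2)) + (-3)·(-2−0) + 0·(0−(-4))) = ½·(0 + 6 + 0) = 3.
[NLM] = ½·((-3/5)·(-4−(-2)) + (-3)·(-2−(-2)) + 0·(-2−(-4))) = ½·(6/5 + 0 + 0) = 3/5, so the K-coordinate is (3/5)/3 = 1/5.
[KNM] = ½·(0·(-2−(-2)) + (-3/5)·(-2−0) + 0·(0−(-2))) = ½·(0 + 6/5 + 0) = 3/5, so the L-coordinate is 1/5.
[KLN] = ½·(0·(-4−(-2)) + (-3)·(-2−0) + (-3/5)·(0−(-4))) = ½·(0 + 6 − 12/5) = 9/5, so the M-coordinate is 3/5.
Check: 1/5 + 1/5 + 3/5 = 1.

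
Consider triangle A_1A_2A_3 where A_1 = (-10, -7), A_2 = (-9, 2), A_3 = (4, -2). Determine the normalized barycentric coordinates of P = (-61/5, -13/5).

Signed area of the reference triangle: [A_1A_2A_3] = ½·((-10)·(2−(-2)) + (-9)·(-2−(-7)) + 4·(-7−2)) = ½·(-40 − 45 − 36) = -121/2.
[PA_2A_3] = ½·((-61/5)·(2−(-2)) + (-9)·(-2−(-13/5)) + 4·(-13/5−2)) = ½·(-244/5 − 27/5 − 92/5) = -363/10, so the A_1-coordinate is (-363/10)/(-121/2) = 3/5.
[A_1PA_3] = ½·((-10)·(-13/5−(-2)) + (-61/5)·(-2−(-7)) + 4·(-7−(-13/5))) = ½·(6 − 61 − 88/5) = -363/10, so the A_2-coordinate is 3/5.
[A_1A_2P] = ½·((-10)·(2−(-13/5)) + (-9)·(-13/5−(-7)) + (-61/5)·(-7−2)) = ½·(-46 − 198/5 + 549/5) = 121/10, so the A_3-coordinate is -1/5.
Check: 3/5 + 3/5 − 1/5 = 1.

(3/5, 3/5, -1/5)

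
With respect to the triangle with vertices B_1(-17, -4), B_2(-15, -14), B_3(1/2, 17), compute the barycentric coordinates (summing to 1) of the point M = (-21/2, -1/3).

(1/3, 1/3, 1/3)

Signed area of the reference triangle: [B_1B_2B_3] = ½·((-17)·(-14−17) + (-15)·(17−(-4)) + (1/2)·(-4−(-14))) = ½·(527 − 315 + 5) = 217/2.
[MB_2B_3] = ½·((-21/2)·(-14−17) + (-15)·(17−(-1/3)) + (1/2)·(-1/3−(-14))) = ½·(651/2 − 260 + 41/6) = 217/6, so the B_1-coordinate is (217/6)/(217/2) = 1/3.
[B_1MB_3] = ½·((-17)·(-1/3−17) + (-21/2)·(17−(-4)) + (1/2)·(-4−(-1/3))) = ½·(884/3 − 441/2 − 11/6) = 217/6, so the B_2-coordinate is 1/3.
[B_1B_2M] = ½·((-17)·(-14−(-1/3)) + (-15)·(-1/3−(-4)) + (-21/2)·(-4−(-14))) = ½·(697/3 − 55 − 105) = 217/6, so the B_3-coordinate is 1/3.
Check: 1/3 + 1/3 + 1/3 = 1.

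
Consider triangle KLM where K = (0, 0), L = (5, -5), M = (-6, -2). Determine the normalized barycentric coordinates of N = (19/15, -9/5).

(3/5, 1/3, 1/15)

Signed area of the reference triangle: [KLM] = ½·(0·(-5−(-2)) + 5·(-2−0) + (-6)·(0−(-5))) = ½·(0 − 10 − 30) = -20.
[NLM] = ½·((19/15)·(-5−(-2)) + 5·(-2−(-9/5)) + (-6)·(-9/5−(-5))) = ½·(-19/5 − 1 − 96/5) = -12, so the K-coordinate is (-12)/(-20) = 3/5.
[KNM] = ½·(0·(-9/5−(-2)) + (19/15)·(-2−0) + (-6)·(0−(-9/5))) = ½·(0 − 38/15 − 54/5) = -20/3, so the L-coordinate is 1/3.
[KLN] = ½·(0·(-5−(-9/5)) + 5·(-9/5−0) + (19/15)·(0−(-5))) = ½·(0 − 9 + 19/3) = -4/3, so the M-coordinate is 1/15.
Check: 3/5 + 1/3 + 1/15 = 1.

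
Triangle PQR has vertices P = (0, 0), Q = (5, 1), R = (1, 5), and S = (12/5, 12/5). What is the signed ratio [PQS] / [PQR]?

2/5

[PQR] = ½·(0·(1−5) + 5·(5−0) + 1·(0−1)) = ½·(0 + 25 − 1) = 12.
[PQS] = ½·(0·(1−(12/5)) + 5·(12/5−0) + (12/5)·(0−1)) = ½·(0 + 12 − 12/5) = 24/5, so the ratio is (24/5)/12 = 2/5.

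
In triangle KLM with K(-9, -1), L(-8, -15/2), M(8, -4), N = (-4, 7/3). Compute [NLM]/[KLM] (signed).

[KLM] = ½·((-9)·(-15/2−(-4)) + (-8)·(-4−(-1)) + 8·(-1−(-15/2))) = ½·(63/2 + 24 + 52) = 215/4.
[NLM] = ½·((-4)·(-15/2−(-4)) + (-8)·(-4−(7/3)) + 8·(7/3−(-15/2))) = ½·(14 + 152/3 + 236/3) = 215/3, so the ratio is (215/3)/(215/4) = 4/3.

4/3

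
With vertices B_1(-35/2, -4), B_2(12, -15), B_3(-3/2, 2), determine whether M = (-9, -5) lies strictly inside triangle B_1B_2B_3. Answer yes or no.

Barycentric coordinates of M: (222/353, 67/353, 64/353).
The three coordinates are positive, positive, positive; a point is interior exactly when all three are positive.

yes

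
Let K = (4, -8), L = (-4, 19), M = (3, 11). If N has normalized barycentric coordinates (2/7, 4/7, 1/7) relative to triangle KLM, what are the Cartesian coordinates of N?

N = (2/7)·K + (4/7)·L + (1/7)·M.
x-coordinate: (2/7)·4 + (4/7)·(-4) + (1/7)·3 = -5/7.
y-coordinate: (2/7)·(-8) + (4/7)·19 + (1/7)·11 = 71/7.

(-5/7, 71/7)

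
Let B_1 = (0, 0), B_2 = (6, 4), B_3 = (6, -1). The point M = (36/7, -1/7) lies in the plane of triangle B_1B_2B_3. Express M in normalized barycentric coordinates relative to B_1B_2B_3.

Signed area of the reference triangle: [B_1B_2B_3] = ½·(0·(4−(-1)) + 6·(-1−0) + 6·(0−4)) = ½·(0 − 6 − 24) = -15.
[MB_2B_3] = ½·((36/7)·(4−(-1)) + 6·(-1−(-1/7)) + 6·(-1/7−4)) = ½·(180/7 − 36/7 − 174/7) = -15/7, so the B_1-coordinate is (-15/7)/(-15) = 1/7.
[B_1MB_3] = ½·(0·(-1/7−(-1)) + (36/7)·(-1−0) + 6·(0−(-1/7))) = ½·(0 − 36/7 + 6/7) = -15/7, so the B_2-coordinate is 1/7.
[B_1B_2M] = ½·(0·(4−(-1/7)) + 6·(-1/7−0) + (36/7)·(0−4)) = ½·(0 − 6/7 − 144/7) = -75/7, so the B_3-coordinate is 5/7.
Check: 1/7 + 1/7 + 5/7 = 1.

(1/7, 1/7, 5/7)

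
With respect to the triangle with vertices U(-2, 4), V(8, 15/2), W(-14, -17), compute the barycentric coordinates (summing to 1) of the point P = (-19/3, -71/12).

(1/3, 1/6, 1/2)

Signed area of the reference triangle: [UVW] = ½·((-2)·(15/2−(-17)) + 8·(-17−4) + (-14)·(4−(15/2))) = ½·(-49 − 168 + 49) = -84.
[PVW] = ½·((-19/3)·(15/2−(-17)) + 8·(-17−(-71/12)) + (-14)·(-71/12−(15/2))) = ½·(-931/6 − 266/3 + 1127/6) = -28, so the U-coordinate is (-28)/(-84) = 1/3.
[UPW] = ½·((-2)·(-71/12−(-17)) + (-19/3)·(-17−4) + (-14)·(4−(-71/12))) = ½·(-133/6 + 133 − 833/6) = -14, so the V-coordinate is 1/6.
[UVP] = ½·((-2)·(15/2−(-71/12)) + 8·(-71/12−4) + (-19/3)·(4−(15/2))) = ½·(-161/6 − 238/3 + 133/6) = -42, so the W-coordinate is 1/2.
Check: 1/3 + 1/6 + 1/2 = 1.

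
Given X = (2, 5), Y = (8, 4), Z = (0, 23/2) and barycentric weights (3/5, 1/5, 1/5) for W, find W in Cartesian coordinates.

(14/5, 61/10)

W = (3/5)·X + (1/5)·Y + (1/5)·Z.
x-coordinate: (3/5)·2 + (1/5)·8 + (1/5)·0 = 14/5.
y-coordinate: (3/5)·5 + (1/5)·4 + (1/5)·(23/2) = 61/10.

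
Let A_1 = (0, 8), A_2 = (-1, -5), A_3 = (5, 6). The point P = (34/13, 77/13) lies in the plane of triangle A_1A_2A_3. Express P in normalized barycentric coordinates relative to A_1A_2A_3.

(5/13, 1/13, 7/13)

Signed area of the reference triangle: [A_1A_2A_3] = ½·(0·(-5−6) + (-1)·(6−8) + 5·(8−(-5))) = ½·(0 + 2 + 65) = 67/2.
[PA_2A_3] = ½·((34/13)·(-5−6) + (-1)·(6−(77/13)) + 5·(77/13−(-5))) = ½·(-374/13 − 1/13 + 710/13) = 335/26, so the A_1-coordinate is (335/26)/(67/2) = 5/13.
[A_1PA_3] = ½·(0·(77/13−6) + (34/13)·(6−8) + 5·(8−(77/13))) = ½·(0 − 68/13 + 135/13) = 67/26, so the A_2-coordinate is 1/13.
[A_1A_2P] = ½·(0·(-5−(77/13)) + (-1)·(77/13−8) + (34/13)·(8−(-5))) = ½·(0 + 27/13 + 34) = 469/26, so the A_3-coordinate is 7/13.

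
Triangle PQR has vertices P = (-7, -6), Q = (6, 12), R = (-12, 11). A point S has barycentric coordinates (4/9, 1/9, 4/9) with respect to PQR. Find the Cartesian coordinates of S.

S = (4/9)·P + (1/9)·Q + (4/9)·R.
x-coordinate: (4/9)·(-7) + (1/9)·6 + (4/9)·(-12) = -70/9.
y-coordinate: (4/9)·(-6) + (1/9)·12 + (4/9)·11 = 32/9.

(-70/9, 32/9)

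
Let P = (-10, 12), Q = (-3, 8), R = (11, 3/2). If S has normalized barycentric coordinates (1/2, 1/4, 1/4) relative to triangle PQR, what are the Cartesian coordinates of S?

S = (1/2)·P + (1/4)·Q + (1/4)·R.
x-coordinate: (1/2)·(-10) + (1/4)·(-3) + (1/4)·11 = -3.
y-coordinate: (1/2)·12 + (1/4)·8 + (1/4)·(3/2) = 67/8.

(-3, 67/8)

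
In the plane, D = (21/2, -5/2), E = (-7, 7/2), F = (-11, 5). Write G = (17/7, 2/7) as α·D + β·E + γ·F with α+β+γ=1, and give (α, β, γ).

(4/7, 2/7, 1/7)

Signed area of the reference triangle: [DEF] = ½·((21/2)·(7/2−5) + (-7)·(5−(-5/2)) + (-11)·(-5/2−(7/2))) = ½·(-63/4 − 105/2 + 66) = -9/8.
[GEF] = ½·((17/7)·(7/2−5) + (-7)·(5−(2/7)) + (-11)·(2/7−(7/2))) = ½·(-51/14 − 33 + 495/14) = -9/14, so the D-coordinate is (-9/14)/(-9/8) = 4/7.
[DGF] = ½·((21/2)·(2/7−5) + (17/7)·(5−(-5/2)) + (-11)·(-5/2−(2/7))) = ½·(-99/2 + 255/14 + 429/14) = -9/28, so the E-coordinate is 2/7.
[DEG] = ½·((21/2)·(7/2−(2/7)) + (-7)·(2/7−(-5/2)) + (17/7)·(-5/2−(7/2))) = ½·(135/4 − 39/2 − 102/7) = -9/56, so the F-coordinate is 1/7.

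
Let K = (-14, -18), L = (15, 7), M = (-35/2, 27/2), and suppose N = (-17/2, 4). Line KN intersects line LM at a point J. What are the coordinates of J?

Barycentric coordinates of N with respect to KLM: (1/4, 1/4, 1/2).
On side LM the K-coordinate is zero; dropping N's K-weight 1/4 and renormalizing the remaining 1/4 : 1/2 gives weights 1/3, 2/3 on L, M.
J = (1/3)·(15, 7) + (2/3)·(-35/2, 27/2) = (-20/3, 34/3).

(-20/3, 34/3)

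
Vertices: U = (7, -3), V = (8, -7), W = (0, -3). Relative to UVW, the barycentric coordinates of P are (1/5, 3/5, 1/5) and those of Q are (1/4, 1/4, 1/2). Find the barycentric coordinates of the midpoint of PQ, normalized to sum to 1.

Since both coordinate triples sum to 1, the midpoint's barycentrics are the componentwise average.
(1/5+1/4)/2 = 9/40; similarly 17/40 and 7/20.

(9/40, 17/40, 7/20)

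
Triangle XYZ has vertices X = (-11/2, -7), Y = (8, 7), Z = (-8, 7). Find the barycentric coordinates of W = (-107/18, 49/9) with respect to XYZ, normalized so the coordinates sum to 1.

(1/9, 1/9, 7/9)

Signed area of the reference triangle: [XYZ] = ½·((-11/2)·(7−7) + 8·(7−(-7)) + (-8)·(-7−7)) = ½·(0 + 112 + 112) = 112.
[WYZ] = ½·((-107/18)·(7−7) + 8·(7−(49/9)) + (-8)·(49/9−7)) = ½·(0 + 112/9 + 112/9) = 112/9, so the X-coordinate is (112/9)/112 = 1/9.
[XWZ] = ½·((-11/2)·(49/9−7) + (-107/18)·(7−(-7)) + (-8)·(-7−(49/9))) = ½·(77/9 − 749/9 + 896/9) = 112/9, so the Y-coordinate is 1/9.
[XYW] = ½·((-11/2)·(7−(49/9)) + 8·(49/9−(-7)) + (-107/18)·(-7−7)) = ½·(-77/9 + 896/9 + 749/9) = 784/9, so the Z-coordinate is 7/9.
Check: 1/9 + 1/9 + 7/9 = 1.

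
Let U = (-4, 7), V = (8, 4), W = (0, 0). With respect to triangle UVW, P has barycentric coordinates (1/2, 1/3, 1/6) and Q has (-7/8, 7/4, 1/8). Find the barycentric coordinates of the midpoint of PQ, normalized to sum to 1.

Since both coordinate triples sum to 1, the midpoint's barycentrics are the componentwise average.
(1/2+-7/8)/2 = -3/16; similarly 25/24 and 7/48.

(-3/16, 25/24, 7/48)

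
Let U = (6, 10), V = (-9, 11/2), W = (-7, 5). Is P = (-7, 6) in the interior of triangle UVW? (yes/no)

Barycentric coordinates of P: (4/33, 26/33, 1/11).
The three coordinates are positive, positive, positive; a point is interior exactly when all three are positive.

yes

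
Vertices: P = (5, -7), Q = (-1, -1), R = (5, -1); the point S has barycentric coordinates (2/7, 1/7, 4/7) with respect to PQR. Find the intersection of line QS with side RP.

Line QS meets RP where the Q-coordinate vanishes; zeroing S's Q-weight and renormalizing leaves R, P-weights 4/7 : 2/7 → (2/3, 1/3).
So T = (2/3)·R + (1/3)·P = (5, -3).

(5, -3)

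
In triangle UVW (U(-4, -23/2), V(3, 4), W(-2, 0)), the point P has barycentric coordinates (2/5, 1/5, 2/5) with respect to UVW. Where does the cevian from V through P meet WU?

(-3, -23/4)

Line VP meets WU where the V-coordinate vanishes; zeroing P's V-weight and renormalizing leaves W, U-weights 2/5 : 2/5 → (1/2, 1/2).
So Q = (1/2)·W + (1/2)·U = (-3, -23/4).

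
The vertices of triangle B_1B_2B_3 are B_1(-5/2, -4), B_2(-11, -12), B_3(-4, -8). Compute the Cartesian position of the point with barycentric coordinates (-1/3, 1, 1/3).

M = (-1/3)·B_1 + 1·B_2 + (1/3)·B_3.
x-coordinate: (-1/3)·(-5/2) + 1·(-11) + (1/3)·(-4) = -23/2.
y-coordinate: (-1/3)·(-4) + 1·(-12) + (1/3)·(-8) = -40/3.

(-23/2, -40/3)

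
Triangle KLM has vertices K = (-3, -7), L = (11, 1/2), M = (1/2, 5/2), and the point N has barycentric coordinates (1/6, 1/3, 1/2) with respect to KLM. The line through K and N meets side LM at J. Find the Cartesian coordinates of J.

(47/10, 17/10)

Line KN meets LM where the K-coordinate vanishes; zeroing N's K-weight and renormalizing leaves L, M-weights 1/3 : 1/2 → (2/5, 3/5).
So J = (2/5)·L + (3/5)·M = (47/10, 17/10).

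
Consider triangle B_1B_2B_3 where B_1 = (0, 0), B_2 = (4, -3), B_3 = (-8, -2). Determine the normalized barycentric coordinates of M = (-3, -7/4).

Signed area of the reference triangle: [B_1B_2B_3] = ½·(0·(-3−(-2)) + 4·(-2−0) + (-8)·(0−(-3))) = ½·(0 − 8 − 24) = -16.
[MB_2B_3] = ½·((-3)·(-3−(-2)) + 4·(-2−(-7/4)) + (-8)·(-7/4−(-3))) = ½·(3 − 1 − 10) = -4, so the B_1-coordinate is (-4)/(-16) = 1/4.
[B_1MB_3] = ½·(0·(-7/4−(-2)) + (-3)·(-2−0) + (-8)·(0−(-7/4))) = ½·(0 + 6 − 14) = -4, so the B_2-coordinate is 1/4.
[B_1B_2M] = ½·(0·(-3−(-7/4)) + 4·(-7/4−0) + (-3)·(0−(-3))) = ½·(0 − 7 − 9) = -8, so the B_3-coordinate is 1/2.

(1/4, 1/4, 1/2)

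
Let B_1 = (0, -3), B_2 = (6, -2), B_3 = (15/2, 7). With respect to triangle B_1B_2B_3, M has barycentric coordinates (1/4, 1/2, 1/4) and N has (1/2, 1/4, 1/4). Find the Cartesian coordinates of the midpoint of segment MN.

(33/8, -1/8)

Barycentric coordinates of the midpoint are the average: (3/8, 3/8, 1/4).
Converting: (3/8)·B_1 + (3/8)·B_2 + (1/4)·B_3 = (33/8, -1/8).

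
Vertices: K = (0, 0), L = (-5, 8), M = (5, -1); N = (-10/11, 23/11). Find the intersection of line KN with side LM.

Barycentric coordinates of N with respect to KLM: (7/11, 3/11, 1/11).
On side LM the K-coordinate is zero; dropping N's K-weight 7/11 and renormalizing the remaining 3/11 : 1/11 gives weights 3/4, 1/4 on L, M.
J = (3/4)·(-5, 8) + (1/4)·(5, -1) = (-5/2, 23/4).

(-5/2, 23/4)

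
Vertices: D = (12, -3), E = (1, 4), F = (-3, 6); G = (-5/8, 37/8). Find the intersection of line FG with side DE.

(13/2, 1/2)

Barycentric coordinates of G with respect to DEF: (1/8, 1/8, 3/4).
On side DE the F-coordinate is zero; dropping G's F-weight 3/4 and renormalizing the remaining 1/8 : 1/8 gives weights 1/2, 1/2 on D, E.
H = (1/2)·(12, -3) + (1/2)·(1, 4) = (13/2, 1/2).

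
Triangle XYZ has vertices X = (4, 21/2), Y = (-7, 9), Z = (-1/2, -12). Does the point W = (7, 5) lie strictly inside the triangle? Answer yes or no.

no

Barycentric coordinates of W: (1072/963, -41/107, 260/963).
The three coordinates are positive, negative, positive; a point is interior exactly when all three are positive.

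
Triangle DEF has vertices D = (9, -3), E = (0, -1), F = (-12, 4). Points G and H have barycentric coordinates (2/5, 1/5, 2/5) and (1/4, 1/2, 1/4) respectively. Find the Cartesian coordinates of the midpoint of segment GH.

Barycentric coordinates of the midpoint are the average: (13/40, 7/20, 13/40).
Converting: (13/40)·D + (7/20)·E + (13/40)·F = (-39/40, -1/40).

(-39/40, -1/40)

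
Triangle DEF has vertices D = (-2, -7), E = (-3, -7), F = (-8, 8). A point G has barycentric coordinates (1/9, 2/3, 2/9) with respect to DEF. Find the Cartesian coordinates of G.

(-4, -11/3)

G = (1/9)·D + (2/3)·E + (2/9)·F.
x-coordinate: (1/9)·(-2) + (2/3)·(-3) + (2/9)·(-8) = -4.
y-coordinate: (1/9)·(-7) + (2/3)·(-7) + (2/9)·8 = -11/3.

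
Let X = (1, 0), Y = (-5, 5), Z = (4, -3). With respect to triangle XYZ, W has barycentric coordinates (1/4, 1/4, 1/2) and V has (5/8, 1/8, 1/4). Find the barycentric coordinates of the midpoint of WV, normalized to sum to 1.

(7/16, 3/16, 3/8)

Since both coordinate triples sum to 1, the midpoint's barycentrics are the componentwise average.
(1/4+5/8)/2 = 7/16; similarly 3/16 and 3/8.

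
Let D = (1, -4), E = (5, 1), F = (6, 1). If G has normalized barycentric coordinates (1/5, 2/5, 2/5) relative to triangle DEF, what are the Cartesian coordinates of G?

(23/5, 0)

G = (1/5)·D + (2/5)·E + (2/5)·F.
x-coordinate: (1/5)·1 + (2/5)·5 + (2/5)·6 = 23/5.
y-coordinate: (1/5)·(-4) + (2/5)·1 + (2/5)·1 = 0.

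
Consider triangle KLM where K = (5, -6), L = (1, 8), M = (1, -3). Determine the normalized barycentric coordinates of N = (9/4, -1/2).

Signed area of the reference triangle: [KLM] = ½·(5·(8−(-3)) + 1·(-3−(-6)) + 1·(-6−8)) = ½·(55 + 3 − 14) = 22.
[NLM] = ½·((9/4)·(8−(-3)) + 1·(-3−(-1/2)) + 1·(-1/2−8)) = ½·(99/4 − 5/2 − 17/2) = 55/8, so the K-coordinate is (55/8)/22 = 5/16.
[KNM] = ½·(5·(-1/2−(-3)) + (9/4)·(-3−(-6)) + 1·(-6−(-1/2))) = ½·(25/2 + 27/4 − 11/2) = 55/8, so the L-coordinate is 5/16.
[KLN] = ½·(5·(8−(-1/2)) + 1·(-1/2−(-6)) + (9/4)·(-6−8)) = ½·(85/2 + 11/2 − 63/2) = 33/4, so the M-coordinate is 3/8.
Check: 5/16 + 5/16 + 3/8 = 1.

(5/16, 5/16, 3/8)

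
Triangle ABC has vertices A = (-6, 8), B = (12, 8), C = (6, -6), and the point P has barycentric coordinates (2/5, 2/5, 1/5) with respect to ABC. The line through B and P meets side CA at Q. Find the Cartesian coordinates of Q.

(-2, 10/3)

Line BP meets CA where the B-coordinate vanishes; zeroing P's B-weight and renormalizing leaves C, A-weights 1/5 : 2/5 → (1/3, 2/3).
So Q = (1/3)·C + (2/3)·A = (-2, 10/3).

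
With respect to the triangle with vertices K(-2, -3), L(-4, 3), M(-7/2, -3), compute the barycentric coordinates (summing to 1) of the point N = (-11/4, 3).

Signed area of the reference triangle: [KLM] = ½·((-2)·(3−(-3)) + (-4)·(-3−(-3)) + (-7/2)·(-3−3)) = ½·(-12 + 0 + 21) = 9/2.
[NLM] = ½·((-11/4)·(3−(-3)) + (-4)·(-3−3) + (-7/2)·(3−3)) = ½·(-33/2 + 24 + 0) = 15/4, so the K-coordinate is (15/4)/(9/2) = 5/6.
[KNM] = ½·((-2)·(3−(-3)) + (-11/4)·(-3−(-3)) + (-7/2)·(-3−3)) = ½·(-12 + 0 + 21) = 9/2, so the L-coordinate is 1.
[KLN] = ½·((-2)·(3−3) + (-4)·(3−(-3)) + (-11/4)·(-3−3)) = ½·(0 − 24 + 33/2) = -15/4, so the M-coordinate is -5/6.
Check: 5/6 + 1 − 5/6 = 1.

(5/6, 1, -5/6)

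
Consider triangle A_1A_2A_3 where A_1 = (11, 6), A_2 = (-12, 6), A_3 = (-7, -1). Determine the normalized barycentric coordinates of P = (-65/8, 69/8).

Signed area of the reference triangle: [A_1A_2A_3] = ½·(11·(6−(-1)) + (-12)·(-1−6) + (-7)·(6−6)) = ½·(77 + 84 + 0) = 161/2.
[PA_2A_3] = ½·((-65/8)·(6−(-1)) + (-12)·(-1−(69/8)) + (-7)·(69/8−6)) = ½·(-455/8 + 231/2 − 147/8) = 161/8, so the A_1-coordinate is (161/8)/(161/2) = 1/4.
[A_1PA_3] = ½·(11·(69/8−(-1)) + (-65/8)·(-1−6) + (-7)·(6−(69/8))) = ½·(847/8 + 455/8 + 147/8) = 1449/16, so the A_2-coordinate is 9/8.
[A_1A_2P] = ½·(11·(6−(69/8)) + (-12)·(69/8−6) + (-65/8)·(6−6)) = ½·(-231/8 − 63/2 + 0) = -483/16, so the A_3-coordinate is -3/8.

(1/4, 9/8, -3/8)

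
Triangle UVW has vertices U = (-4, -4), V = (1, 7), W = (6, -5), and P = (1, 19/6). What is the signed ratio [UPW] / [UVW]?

2/3

[UVW] = ½·((-4)·(7−(-5)) + 1·(-5−(-4)) + 6·(-4−7)) = ½·(-48 − 1 − 66) = -115/2.
[UPW] = ½·((-4)·(19/6−(-5)) + 1·(-5−(-4)) + 6·(-4−(19/6))) = ½·(-98/3 − 1 − 43) = -115/3, so the ratio is (-115/3)/(-115/2) = 2/3.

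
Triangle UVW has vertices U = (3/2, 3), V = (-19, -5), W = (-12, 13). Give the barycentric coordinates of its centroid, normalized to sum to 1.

(1/3, 1/3, 1/3)

The centroid is the average of the vertices, so each weight is 1/3.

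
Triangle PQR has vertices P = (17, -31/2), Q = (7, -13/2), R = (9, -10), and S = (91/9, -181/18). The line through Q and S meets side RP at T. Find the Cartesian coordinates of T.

(35/3, -71/6)

Barycentric coordinates of S with respect to PQR: (2/9, 1/3, 4/9).
On side RP the Q-coordinate is zero; dropping S's Q-weight 1/3 and renormalizing the remaining 4/9 : 2/9 gives weights 2/3, 1/3 on R, P.
T = (2/3)·(9, -10) + (1/3)·(17, -31/2) = (35/3, -71/6).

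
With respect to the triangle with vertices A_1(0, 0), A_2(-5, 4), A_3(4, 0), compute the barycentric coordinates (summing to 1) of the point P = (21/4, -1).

Signed area of the reference triangle: [A_1A_2A_3] = ½·(0·(4−0) + (-5)·(0−0) + 4·(0−4)) = ½·(0 + 0 − 16) = -8.
[PA_2A_3] = ½·((21/4)·(4−0) + (-5)·(0−(-1)) + 4·(-1−4)) = ½·(21 − 5 − 20) = -2, so the A_1-coordinate is (-2)/(-8) = 1/4.
[A_1PA_3] = ½·(0·(-1−0) + (21/4)·(0−0) + 4·(0−(-1))) = ½·(0 + 0 + 4) = 2, so the A_2-coordinate is -1/4.
[A_1A_2P] = ½·(0·(4−(-1)) + (-5)·(-1−0) + (21/4)·(0−4)) = ½·(0 + 5 − 21) = -8, so the A_3-coordinate is 1.
Check: 1/4 − 1/4 + 1 = 1.

(1/4, -1/4, 1)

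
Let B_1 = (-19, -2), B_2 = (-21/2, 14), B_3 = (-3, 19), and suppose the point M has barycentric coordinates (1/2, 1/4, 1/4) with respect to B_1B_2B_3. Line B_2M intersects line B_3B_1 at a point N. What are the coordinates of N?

(-41/3, 5)

Line B_2M meets B_3B_1 where the B_2-coordinate vanishes; zeroing M's B_2-weight and renormalizing leaves B_3, B_1-weights 1/4 : 1/2 → (1/3, 2/3).
So N = (1/3)·B_3 + (2/3)·B_1 = (-41/3, 5).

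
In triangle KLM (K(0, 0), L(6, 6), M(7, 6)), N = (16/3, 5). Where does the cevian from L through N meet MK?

(14/3, 4)

Barycentric coordinates of N with respect to KLM: (1/6, 1/2, 1/3).
On side MK the L-coordinate is zero; dropping N's L-weight 1/2 and renormalizing the remaining 1/3 : 1/6 gives weights 2/3, 1/3 on M, K.
J = (2/3)·(7, 6) + (1/3)·(0, 0) = (14/3, 4).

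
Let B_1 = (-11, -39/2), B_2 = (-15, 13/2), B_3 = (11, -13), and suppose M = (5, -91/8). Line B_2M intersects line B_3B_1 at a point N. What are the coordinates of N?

(55/7, -195/14)

Barycentric coordinates of M with respect to B_1B_2B_3: (1/8, 1/8, 3/4).
On side B_3B_1 the B_2-coordinate is zero; dropping M's B_2-weight 1/8 and renormalizing the remaining 3/4 : 1/8 gives weights 6/7, 1/7 on B_3, B_1.
N = (6/7)·(11, -13) + (1/7)·(-11, -39/2) = (55/7, -195/14).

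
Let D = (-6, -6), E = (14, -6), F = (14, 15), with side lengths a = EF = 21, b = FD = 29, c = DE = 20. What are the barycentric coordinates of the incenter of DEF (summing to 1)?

The incenter has barycentric coordinates proportional to the opposite side lengths: (21 : 29 : 20).
Normalizing by 21+29+20 = 70 gives (3/10, 29/70, 2/7).

(3/10, 29/70, 2/7)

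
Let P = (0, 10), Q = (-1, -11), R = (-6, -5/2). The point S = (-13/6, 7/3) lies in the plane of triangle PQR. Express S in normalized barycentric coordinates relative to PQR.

(1/2, 1/6, 1/3)

Signed area of the reference triangle: [PQR] = ½·(0·(-11−(-5/2)) + (-1)·(-5/2−10) + (-6)·(10−(-11))) = ½·(0 + 25/2 − 126) = -227/4.
[SQR] = ½·((-13/6)·(-11−(-5/2)) + (-1)·(-5/2−(7/3)) + (-6)·(7/3−(-11))) = ½·(221/12 + 29/6 − 80) = -227/8, so the P-coordinate is (-227/8)/(-227/4) = 1/2.
[PSR] = ½·(0·(7/3−(-5/2)) + (-13/6)·(-5/2−10) + (-6)·(10−(7/3))) = ½·(0 + 325/12 − 46) = -227/24, so the Q-coordinate is 1/6.
[PQS] = ½·(0·(-11−(7/3)) + (-1)·(7/3−10) + (-13/6)·(10−(-11))) = ½·(0 + 23/3 − 91/2) = -227/12, so the R-coordinate is 1/3.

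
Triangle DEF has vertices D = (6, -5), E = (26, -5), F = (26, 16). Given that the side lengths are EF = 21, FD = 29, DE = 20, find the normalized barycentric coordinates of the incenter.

(3/10, 29/70, 2/7)

The incenter has barycentric coordinates proportional to the opposite side lengths: (21 : 29 : 20).
Normalizing by 21+29+20 = 70 gives (3/10, 29/70, 2/7).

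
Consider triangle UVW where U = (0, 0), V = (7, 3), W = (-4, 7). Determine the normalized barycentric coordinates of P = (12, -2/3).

(1/3, 4/3, -2/3)

Signed area of the reference triangle: [UVW] = ½·(0·(3−7) + 7·(7−0) + (-4)·(0−3)) = ½·(0 + 49 + 12) = 61/2.
[PVW] = ½·(12·(3−7) + 7·(7−(-2/3)) + (-4)·(-2/3−3)) = ½·(-48 + 161/3 + 44/3) = 61/6, so the U-coordinate is (61/6)/(61/2) = 1/3.
[UPW] = ½·(0·(-2/3−7) + 12·(7−0) + (-4)·(0−(-2/3))) = ½·(0 + 84 − 8/3) = 122/3, so the V-coordinate is 4/3.
[UVP] = ½·(0·(3−(-2/3)) + 7·(-2/3−0) + 12·(0−3)) = ½·(0 − 14/3 − 36) = -61/3, so the W-coordinate is -2/3.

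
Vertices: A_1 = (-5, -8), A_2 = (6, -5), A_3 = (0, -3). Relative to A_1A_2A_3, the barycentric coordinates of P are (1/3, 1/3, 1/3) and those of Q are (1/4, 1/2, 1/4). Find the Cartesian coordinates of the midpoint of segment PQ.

(25/24, -127/24)

Barycentric coordinates of the midpoint are the average: (7/24, 5/12, 7/24).
Converting: (7/24)·A_1 + (5/12)·A_2 + (7/24)·A_3 = (25/24, -127/24).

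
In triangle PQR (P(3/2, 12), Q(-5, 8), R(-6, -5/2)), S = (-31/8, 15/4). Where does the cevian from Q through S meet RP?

Barycentric coordinates of S with respect to PQR: (1/4, 1/4, 1/2).
On side RP the Q-coordinate is zero; dropping S's Q-weight 1/4 and renormalizing the remaining 1/2 : 1/4 gives weights 2/3, 1/3 on R, P.
T = (2/3)·(-6, -5/2) + (1/3)·(3/2, 12) = (-7/2, 7/3).

(-7/2, 7/3)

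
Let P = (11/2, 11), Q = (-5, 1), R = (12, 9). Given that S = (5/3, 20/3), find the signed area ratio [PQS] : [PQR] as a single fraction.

[PQR] = ½·((11/2)·(1−9) + (-5)·(9−11) + 12·(11−1)) = ½·(-44 + 10 + 120) = 43.
[PQS] = ½·((11/2)·(1−(20/3)) + (-5)·(20/3−11) + (5/3)·(11−1)) = ½·(-187/6 + 65/3 + 50/3) = 43/12, so the ratio is (43/12)/43 = 1/12.

1/12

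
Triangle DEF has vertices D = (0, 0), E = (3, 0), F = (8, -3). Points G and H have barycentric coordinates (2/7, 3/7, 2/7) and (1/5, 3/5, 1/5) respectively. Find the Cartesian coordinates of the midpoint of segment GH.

Barycentric coordinates of the midpoint are the average: (17/70, 18/35, 17/70).
Converting: (17/70)·D + (18/35)·E + (17/70)·F = (122/35, -51/70).

(122/35, -51/70)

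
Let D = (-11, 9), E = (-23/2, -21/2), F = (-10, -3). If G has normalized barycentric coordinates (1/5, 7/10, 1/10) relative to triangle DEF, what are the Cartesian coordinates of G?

G = (1/5)·D + (7/10)·E + (1/10)·F.
x-coordinate: (1/5)·(-11) + (7/10)·(-23/2) + (1/10)·(-10) = -45/4.
y-coordinate: (1/5)·9 + (7/10)·(-21/2) + (1/10)·(-3) = -117/20.

(-45/4, -117/20)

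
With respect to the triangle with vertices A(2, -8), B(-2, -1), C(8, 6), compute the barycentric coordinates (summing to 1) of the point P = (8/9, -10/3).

(4/9, 4/9, 1/9)

Signed area of the reference triangle: [ABC] = ½·(2·(-1−6) + (-2)·(6−(-8)) + 8·(-8−(-1))) = ½·(-14 − 28 − 56) = -49.
[PBC] = ½·((8/9)·(-1−6) + (-2)·(6−(-10/3)) + 8·(-10/3−(-1))) = ½·(-56/9 − 56/3 − 56/3) = -196/9, so the A-coordinate is (-196/9)/(-49) = 4/9.
[APC] = ½·(2·(-10/3−6) + (8/9)·(6−(-8)) + 8·(-8−(-10/3))) = ½·(-56/3 + 112/9 − 112/3) = -196/9, so the B-coordinate is 4/9.
[ABP] = ½·(2·(-1−(-10/3)) + (-2)·(-10/3−(-8)) + (8/9)·(-8−(-1))) = ½·(14/3 − 28/3 − 56/9) = -49/9, so the C-coordinate is 1/9.
Check: 4/9 + 4/9 + 1/9 = 1.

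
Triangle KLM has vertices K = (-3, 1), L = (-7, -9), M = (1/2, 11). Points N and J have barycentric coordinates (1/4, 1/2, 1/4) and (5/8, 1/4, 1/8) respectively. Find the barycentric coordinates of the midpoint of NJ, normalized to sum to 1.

(7/16, 3/8, 3/16)

Since both coordinate triples sum to 1, the midpoint's barycentrics are the componentwise average.
(1/4+5/8)/2 = 7/16; similarly 3/8 and 3/16.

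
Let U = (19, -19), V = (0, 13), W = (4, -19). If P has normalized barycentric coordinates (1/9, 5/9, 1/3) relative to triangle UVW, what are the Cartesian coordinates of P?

(31/9, -11/9)

P = (1/9)·U + (5/9)·V + (1/3)·W.
x-coordinate: (1/9)·19 + (5/9)·0 + (1/3)·4 = 31/9.
y-coordinate: (1/9)·(-19) + (5/9)·13 + (1/3)·(-19) = -11/9.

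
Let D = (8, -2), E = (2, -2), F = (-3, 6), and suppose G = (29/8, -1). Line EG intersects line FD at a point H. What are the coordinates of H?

Barycentric coordinates of G with respect to DEF: (3/8, 1/2, 1/8).
On side FD the E-coordinate is zero; dropping G's E-weight 1/2 and renormalizing the remaining 1/8 : 3/8 gives weights 1/4, 3/4 on F, D.
H = (1/4)·(-3, 6) + (3/4)·(8, -2) = (21/4, 0).

(21/4, 0)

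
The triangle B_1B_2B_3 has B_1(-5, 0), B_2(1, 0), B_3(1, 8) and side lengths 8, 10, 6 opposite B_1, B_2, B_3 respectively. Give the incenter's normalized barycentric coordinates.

(1/3, 5/12, 1/4)

The incenter has barycentric coordinates proportional to the opposite side lengths: (8 : 10 : 6).
Normalizing by 8+10+6 = 24 gives (1/3, 5/12, 1/4).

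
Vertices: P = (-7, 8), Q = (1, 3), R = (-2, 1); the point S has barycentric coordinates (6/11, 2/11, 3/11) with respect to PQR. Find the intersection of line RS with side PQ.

Line RS meets PQ where the R-coordinate vanishes; zeroing S's R-weight and renormalizing leaves P, Q-weights 6/11 : 2/11 → (3/4, 1/4).
So T = (3/4)·P + (1/4)·Q = (-5, 27/4).

(-5, 27/4)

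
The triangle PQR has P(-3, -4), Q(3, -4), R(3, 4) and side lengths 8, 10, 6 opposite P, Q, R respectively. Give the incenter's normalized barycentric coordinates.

The incenter has barycentric coordinates proportional to the opposite side lengths: (8 : 10 : 6).
Normalizing by 8+10+6 = 24 gives (1/3, 5/12, 1/4).

(1/3, 5/12, 1/4)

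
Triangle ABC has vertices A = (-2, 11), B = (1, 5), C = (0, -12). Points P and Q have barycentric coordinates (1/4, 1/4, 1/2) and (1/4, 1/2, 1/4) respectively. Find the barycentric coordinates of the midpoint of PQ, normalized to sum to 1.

(1/4, 3/8, 3/8)

Since both coordinate triples sum to 1, the midpoint's barycentrics are the componentwise average.
(1/4+1/4)/2 = 1/4; similarly 3/8 and 3/8.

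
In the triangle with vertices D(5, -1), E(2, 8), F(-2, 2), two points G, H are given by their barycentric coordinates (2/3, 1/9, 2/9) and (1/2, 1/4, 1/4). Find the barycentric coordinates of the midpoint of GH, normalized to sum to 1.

(7/12, 13/72, 17/72)

Since both coordinate triples sum to 1, the midpoint's barycentrics are the componentwise average.
(2/3+1/2)/2 = 7/12; similarly 13/72 and 17/72.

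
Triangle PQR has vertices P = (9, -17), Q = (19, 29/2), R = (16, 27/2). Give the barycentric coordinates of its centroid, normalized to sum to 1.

(1/3, 1/3, 1/3)

The centroid is the average of the vertices, so each weight is 1/3.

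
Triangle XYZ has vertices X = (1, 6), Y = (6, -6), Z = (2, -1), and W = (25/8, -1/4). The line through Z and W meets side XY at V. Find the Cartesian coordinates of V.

(7/2, 0)

Barycentric coordinates of W with respect to XYZ: (3/8, 3/8, 1/4).
On side XY the Z-coordinate is zero; dropping W's Z-weight 1/4 and renormalizing the remaining 3/8 : 3/8 gives weights 1/2, 1/2 on X, Y.
V = (1/2)·(1, 6) + (1/2)·(6, -6) = (7/2, 0).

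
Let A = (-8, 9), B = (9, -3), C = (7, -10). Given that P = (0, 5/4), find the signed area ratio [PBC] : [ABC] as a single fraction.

[ABC] = ½·((-8)·(-3−(-10)) + 9·(-10−9) + 7·(9−(-3))) = ½·(-56 − 171 + 84) = -143/2.
[PBC] = ½·(0·(-3−(-10)) + 9·(-10−(5/4)) + 7·(5/4−(-3))) = ½·(0 − 405/4 + 119/4) = -143/4, so the ratio is (-143/4)/(-143/2) = 1/2.

1/2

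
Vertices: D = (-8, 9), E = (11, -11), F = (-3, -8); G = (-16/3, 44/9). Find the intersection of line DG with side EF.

(4, -19/2)

Barycentric coordinates of G with respect to DEF: (7/9, 1/9, 1/9).
On side EF the D-coordinate is zero; dropping G's D-weight 7/9 and renormalizing the remaining 1/9 : 1/9 gives weights 1/2, 1/2 on E, F.
H = (1/2)·(11, -11) + (1/2)·(-3, -8) = (4, -19/2).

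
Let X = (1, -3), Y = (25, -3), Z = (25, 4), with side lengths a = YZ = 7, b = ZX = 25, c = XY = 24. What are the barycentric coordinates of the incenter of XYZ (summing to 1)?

The incenter has barycentric coordinates proportional to the opposite side lengths: (7 : 25 : 24).
Normalizing by 7+25+24 = 56 gives (1/8, 25/56, 3/7).

(1/8, 25/56, 3/7)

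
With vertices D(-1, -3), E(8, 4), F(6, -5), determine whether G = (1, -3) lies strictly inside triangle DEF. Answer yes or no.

Barycentric coordinates of G: (49/67, 4/67, 14/67).
The three coordinates are positive, positive, positive; a point is interior exactly when all three are positive.

yes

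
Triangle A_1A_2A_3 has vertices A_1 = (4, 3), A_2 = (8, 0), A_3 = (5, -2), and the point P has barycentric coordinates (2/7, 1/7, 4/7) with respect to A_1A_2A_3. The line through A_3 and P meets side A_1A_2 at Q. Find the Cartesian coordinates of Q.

Line A_3P meets A_1A_2 where the A_3-coordinate vanishes; zeroing P's A_3-weight and renormalizing leaves A_1, A_2-weights 2/7 : 1/7 → (2/3, 1/3).
So Q = (2/3)·A_1 + (1/3)·A_2 = (16/3, 2).

(16/3, 2)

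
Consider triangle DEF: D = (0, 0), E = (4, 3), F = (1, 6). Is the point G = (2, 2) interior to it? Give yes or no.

yes

Barycentric coordinates of G: (3/7, 10/21, 2/21).
The three coordinates are positive, positive, positive; a point is interior exactly when all three are positive.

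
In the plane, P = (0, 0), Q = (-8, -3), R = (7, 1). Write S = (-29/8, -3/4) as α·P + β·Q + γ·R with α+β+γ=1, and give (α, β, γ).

Signed area of the reference triangle: [PQR] = ½·(0·(-3−1) + (-8)·(1−0) + 7·(0−(-3))) = ½·(0 − 8 + 21) = 13/2.
[SQR] = ½·((-29/8)·(-3−1) + (-8)·(1−(-3/4)) + 7·(-3/4−(-3))) = ½·(29/2 − 14 + 63/4) = 65/8, so the P-coordinate is (65/8)/(13/2) = 5/4.
[PSR] = ½·(0·(-3/4−1) + (-29/8)·(1−0) + 7·(0−(-3/4))) = ½·(0 − 29/8 + 21/4) = 13/16, so the Q-coordinate is 1/8.
[PQS] = ½·(0·(-3−(-3/4)) + (-8)·(-3/4−0) + (-29/8)·(0−(-3))) = ½·(0 + 6 − 87/8) = -39/16, so the R-coordinate is -3/8.
Check: 5/4 + 1/8 − 3/8 = 1.

(5/4, 1/8, -3/8)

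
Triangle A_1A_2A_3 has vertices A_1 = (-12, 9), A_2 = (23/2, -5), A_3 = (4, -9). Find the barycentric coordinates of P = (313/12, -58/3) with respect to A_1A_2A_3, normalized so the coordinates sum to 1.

(-5/6, 7/6, 2/3)

Signed area of the reference triangle: [A_1A_2A_3] = ½·((-12)·(-5−(-9)) + (23/2)·(-9−9) + 4·(9−(-5))) = ½·(-48 − 207 + 56) = -199/2.
[PA_2A_3] = ½·((313/12)·(-5−(-9)) + (23/2)·(-9−(-58/3)) + 4·(-58/3−(-5))) = ½·(313/3 + 713/6 − 172/3) = 995/12, so the A_1-coordinate is (995/12)/(-199/2) = -5/6.
[A_1PA_3] = ½·((-12)·(-58/3−(-9)) + (313/12)·(-9−9) + 4·(9−(-58/3))) = ½·(124 − 939/2 + 340/3) = -1393/12, so the A_2-coordinate is 7/6.
[A_1A_2P] = ½·((-12)·(-5−(-58/3)) + (23/2)·(-58/3−9) + (313/12)·(9−(-5))) = ½·(-172 − 1955/6 + 2191/6) = -199/3, so the A_3-coordinate is 2/3.
Check: -5/6 + 7/6 + 2/3 = 1.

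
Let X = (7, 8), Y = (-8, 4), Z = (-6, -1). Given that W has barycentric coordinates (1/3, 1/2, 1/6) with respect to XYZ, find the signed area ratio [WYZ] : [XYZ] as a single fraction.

1/3

The signed ratio [WYZ]/[XYZ] equals the barycentric coordinate of W at vertex X, which is 1/3.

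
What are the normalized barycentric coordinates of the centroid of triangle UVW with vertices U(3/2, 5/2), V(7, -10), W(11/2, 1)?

(1/3, 1/3, 1/3)

The centroid is the average of the vertices, so each weight is 1/3.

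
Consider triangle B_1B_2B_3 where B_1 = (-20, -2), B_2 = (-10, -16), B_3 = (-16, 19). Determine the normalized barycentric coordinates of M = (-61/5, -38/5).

Signed area of the reference triangle: [B_1B_2B_3] = ½·((-20)·(-16−19) + (-10)·(19−(-2)) + (-16)·(-2−(-16))) = ½·(700 − 210 − 224) = 133.
[MB_2B_3] = ½·((-61/5)·(-16−19) + (-10)·(19−(-38/5)) + (-16)·(-38/5−(-16))) = ½·(427 − 266 − 672/5) = 133/10, so the B_1-coordinate is (133/10)/133 = 1/10.
[B_1MB_3] = ½·((-20)·(-38/5−19) + (-61/5)·(19−(-2)) + (-16)·(-2−(-38/5))) = ½·(532 − 1281/5 − 448/5) = 931/10, so the B_2-coordinate is 7/10.
[B_1B_2M] = ½·((-20)·(-16−(-38/5)) + (-10)·(-38/5−(-2)) + (-61/5)·(-2−(-16))) = ½·(168 + 56 − 854/5) = 133/5, so the B_3-coordinate is 1/5.

(1/10, 7/10, 1/5)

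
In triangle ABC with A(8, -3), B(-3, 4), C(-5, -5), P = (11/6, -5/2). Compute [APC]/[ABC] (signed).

1/6

[ABC] = ½·(8·(4−(-5)) + (-3)·(-5−(-3)) + (-5)·(-3−4)) = ½·(72 + 6 + 35) = 113/2.
[APC] = ½·(8·(-5/2−(-5)) + (11/6)·(-5−(-3)) + (-5)·(-3−(-5/2))) = ½·(20 − 11/3 + 5/2) = 113/12, so the ratio is (113/12)/(113/2) = 1/6.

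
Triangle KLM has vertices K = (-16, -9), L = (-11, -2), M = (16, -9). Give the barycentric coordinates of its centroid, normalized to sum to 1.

The centroid is the average of the vertices, so each weight is 1/3.

(1/3, 1/3, 1/3)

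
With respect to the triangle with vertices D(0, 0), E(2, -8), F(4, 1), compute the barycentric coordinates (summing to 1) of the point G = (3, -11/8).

(1/8, 1/4, 5/8)

Signed area of the reference triangle: [DEF] = ½·(0·(-8−1) + 2·(1−0) + 4·(0−(-8))) = ½·(0 + 2 + 32) = 17.
[GEF] = ½·(3·(-8−1) + 2·(1−(-11/8)) + 4·(-11/8−(-8))) = ½·(-27 + 19/4 + 53/2) = 17/8, so the D-coordinate is (17/8)/17 = 1/8.
[DGF] = ½·(0·(-11/8−1) + 3·(1−0) + 4·(0−(-11/8))) = ½·(0 + 3 + 11/2) = 17/4, so the E-coordinate is 1/4.
[DEG] = ½·(0·(-8−(-11/8)) + 2·(-11/8−0) + 3·(0−(-8))) = ½·(0 − 11/4 + 24) = 85/8, so the F-coordinate is 5/8.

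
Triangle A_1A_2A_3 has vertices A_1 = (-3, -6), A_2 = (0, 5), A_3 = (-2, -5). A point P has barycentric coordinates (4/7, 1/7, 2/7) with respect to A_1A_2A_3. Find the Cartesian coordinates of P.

(-16/7, -29/7)

P = (4/7)·A_1 + (1/7)·A_2 + (2/7)·A_3.
x-coordinate: (4/7)·(-3) + (1/7)·0 + (2/7)·(-2) = -16/7.
y-coordinate: (4/7)·(-6) + (1/7)·5 + (2/7)·(-5) = -29/7.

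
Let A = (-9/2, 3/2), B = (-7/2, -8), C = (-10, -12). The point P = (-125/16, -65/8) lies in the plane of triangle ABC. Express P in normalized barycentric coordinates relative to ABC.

(1/4, 1/8, 5/8)

Signed area of the reference triangle: [ABC] = ½·((-9/2)·(-8−(-12)) + (-7/2)·(-12−(3/2)) + (-10)·(3/2−(-8))) = ½·(-18 + 189/4 − 95) = -263/8.
[PBC] = ½·((-125/16)·(-8−(-12)) + (-7/2)·(-12−(-65/8)) + (-10)·(-65/8−(-8))) = ½·(-125/4 + 217/16 + 5/4) = -263/32, so the A-coordinate is (-263/32)/(-263/8) = 1/4.
[APC] = ½·((-9/2)·(-65/8−(-12)) + (-125/16)·(-12−(3/2)) + (-10)·(3/2−(-65/8))) = ½·(-279/16 + 3375/32 − 385/4) = -263/64, so the B-coordinate is 1/8.
[ABP] = ½·((-9/2)·(-8−(-65/8)) + (-7/2)·(-65/8−(3/2)) + (-125/16)·(3/2−(-8))) = ½·(-9/16 + 539/16 − 2375/32) = -1315/64, so the C-coordinate is 5/8.
Check: 1/4 + 1/8 + 5/8 = 1.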